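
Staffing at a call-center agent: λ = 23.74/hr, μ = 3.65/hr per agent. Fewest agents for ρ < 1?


Stability requires cμ > λ ⇔ c > λ/μ.
λ/μ = 23.74/3.65 = 6.5041
Minimum integer c = ⌊6.5041⌋ + 1 = 7
Check: 7·3.65 = 25.55 > 23.74, while 6·3.65 = 21.90 ≤ 23.74

Final: 7 servers


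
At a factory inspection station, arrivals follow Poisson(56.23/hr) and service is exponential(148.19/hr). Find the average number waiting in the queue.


ρ = 56.23/148.19 = 0.3794
Lq = ρ²/(1−ρ) = 0.1440/0.6206 = 0.2320

Final: 0.2320


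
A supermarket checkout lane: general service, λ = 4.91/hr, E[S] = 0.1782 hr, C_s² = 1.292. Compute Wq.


ρ = λ·E[S] = 4.91·0.1782 = 0.8750
E[S²] = E[S]²(1+C_s²) = 0.1782²·(1+1.292) = 0.072783
Wq = λ·E[S²]/(2(1−ρ)) = 4.91·0.072783/(2·0.1250) = 1.42902 hr

Final: 1.42902 hr


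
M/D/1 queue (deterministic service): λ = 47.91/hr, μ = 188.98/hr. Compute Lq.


ρ = 47.91/188.98 = 0.2535
M/D/1: Lq = ρ²/(2(1−ρ)) = 0.06427/(2·0.7465) = 0.04305

Final: 0.04305


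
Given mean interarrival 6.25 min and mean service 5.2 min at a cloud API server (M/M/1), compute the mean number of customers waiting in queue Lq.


λ = 60/6.25 = 9.6000 /hr
μ = 60/5.2 = 11.5385 /hr
ρ = λ/μ = 9.6000/11.5385 = 0.8320
Lq = ρ²/(1−ρ) = 0.6922/0.1680 = 4.1204

Final: 4.1204


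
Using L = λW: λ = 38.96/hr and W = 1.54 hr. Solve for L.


L = λW = 38.96·1.54 = 59.9984

Final: 59.9984


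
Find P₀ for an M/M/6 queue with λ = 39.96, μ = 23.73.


a = λ/μ = 39.96/23.73 = 1.6839; ρ = a/c = 0.2807
Σ_{k=0}^{5} a^k/k! (terms k=0..5) = 1.00000 + 1.68394 + 1.41783 + 0.79585 + 0.33504 + 0.11284 = 5.34551
Tail: a^6/(6!(1−ρ)) = 22.80166/(720·0.7193) = 0.04402
P₀ = 1/(5.34551 + 0.04402) = 1/5.38954 = 0.185545

Final: 0.185545


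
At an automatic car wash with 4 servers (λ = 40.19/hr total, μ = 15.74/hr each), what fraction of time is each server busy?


ρ = λ/(cμ) = 40.19/(4·15.74) = 40.19/62.96 = 0.6383

Final: 0.6383


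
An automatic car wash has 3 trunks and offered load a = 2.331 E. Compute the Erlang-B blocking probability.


B(c,a) = (a^c/c!) / Σ_{k=0}^{c} a^k/k!
a^3/3! = 2.110938
Σ terms (k=0..3): 1.00000 + 2.33100 + 2.71678 + 2.11094 = 8.158719
B = 2.110938/8.158719 = 0.258734

Final: 0.258734


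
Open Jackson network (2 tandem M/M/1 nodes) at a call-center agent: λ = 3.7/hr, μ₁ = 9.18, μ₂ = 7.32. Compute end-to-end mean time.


Each node sees arrival rate λ = 3.7/hr (tandem ⇒ throughput preserved).
W₁ = 1/(μ₁−λ) = 1/(9.18−3.7) = 0.18248 hr
W₂ = 1/(μ₂−λ) = 1/(7.32−3.7) = 0.27624 hr
W_total = W₁ + W₂ = 0.18248 + 0.27624 = 0.45872 hr

Final: 0.45872 hr


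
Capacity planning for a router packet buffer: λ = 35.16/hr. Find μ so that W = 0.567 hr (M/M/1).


W = 1/(μ−λ) ⇒ μ − λ = 1/W = 1/0.567 = 1.7637
μ = λ + 1/W = 35.16 + 1.7637 = 36.9237 per hr

Final: 36.9237 /hr


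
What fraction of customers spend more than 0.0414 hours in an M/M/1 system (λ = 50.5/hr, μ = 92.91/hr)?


W ~ Exponential(μ−λ) for M/M/1.
μ − λ = 92.91 − 50.5 = 42.4100
P(W > t) = e^{−(μ−λ)t} = e^{−1.7558} = 0.172773

Final: 0.172773


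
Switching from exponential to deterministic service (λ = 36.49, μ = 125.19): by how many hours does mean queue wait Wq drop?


ρ = 36.49/125.19 = 0.2915
Wq(M/M/1) = ρ/(μ−λ) = 0.2915/88.70 = 0.003286 hr
Wq(M/D/1) = ρ/(2(μ−λ)) = 0.001643 hr
Savings = 0.003286 − 0.001643 = 0.001643 hr

Final: 0.001643 hr


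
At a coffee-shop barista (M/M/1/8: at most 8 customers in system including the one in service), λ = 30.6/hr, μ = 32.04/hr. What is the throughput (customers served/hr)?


ρ = 0.9551; P_K = (1−ρ)ρ^8/(1−ρ^9) = 0.091794
λ_eff = λ(1 − P_K) = 30.6·(1 − 0.091794) = 30.6·0.908206 = 27.7911 /hr

Final: 27.7911 /hr


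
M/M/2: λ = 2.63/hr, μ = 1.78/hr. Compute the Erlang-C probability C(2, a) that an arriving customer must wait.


a = λ/μ = 1.4775; ρ = a/2 = 0.7388
P₀ = 0.150242 (from M/M/c formula)
C(c,a) = [a^c/(c!(1−ρ))]·P₀ = [2.18309/(2·0.2612)]·0.150242
= 4.17839·0.150242 = 0.627770

Final: 0.627770


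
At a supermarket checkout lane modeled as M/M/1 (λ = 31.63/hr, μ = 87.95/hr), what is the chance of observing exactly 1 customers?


ρ = 31.63/87.95 = 0.3596
P_n = (1−ρ)·ρ^n = (1 − 0.3596)·0.3596^1 = 0.6404·0.359636 = 0.230298

Final: 0.230298


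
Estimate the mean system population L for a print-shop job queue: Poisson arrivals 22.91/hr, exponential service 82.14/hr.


ρ = λ/μ = 22.91/82.14 = 0.2789
L = ρ/(1−ρ) = 0.2789/(1 − 0.2789) = 0.2789/0.7211 = 0.3868

Final: 0.3868


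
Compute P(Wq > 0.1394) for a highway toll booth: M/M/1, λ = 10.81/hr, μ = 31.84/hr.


ρ = 10.81/31.84 = 0.3395
P(Wq > t) = ρ·e^{−(μ−λ)t} = 0.3395·e^{−2.9316}
= 0.3395·0.053313 = 0.018100

Final: 0.018100


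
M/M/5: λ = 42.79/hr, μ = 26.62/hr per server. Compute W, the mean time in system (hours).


a = 1.6074; ρ = 0.3215; P₀ = 0.199937
Lq = P₀·a^c·ρ/(c!(1−ρ)²) = 0.01249
Wq = Lq/λ = 0.01249/42.79 = 0.0002918 hr
W = Wq + 1/μ = 0.0002918 + 0.03757 = 0.03786 hr

Final: 0.03786 hr


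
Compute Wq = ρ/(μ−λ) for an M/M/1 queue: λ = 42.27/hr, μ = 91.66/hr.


ρ = 42.27/91.66 = 0.4612
Wq = ρ/(μ−λ) = 0.4612/(91.66 − 42.27) = 0.4612/49.39 = 0.009337 hr

Final: 0.009337 hr


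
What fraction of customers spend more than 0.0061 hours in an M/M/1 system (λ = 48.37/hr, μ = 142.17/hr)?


W ~ Exponential(μ−λ) for M/M/1.
μ − λ = 142.17 − 48.37 = 93.8000
P(W > t) = e^{−(μ−λ)t} = e^{−0.5722} = 0.564294

Final: 0.564294


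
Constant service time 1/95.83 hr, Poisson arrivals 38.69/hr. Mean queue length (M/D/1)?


ρ = 38.69/95.83 = 0.4037
M/D/1: Lq = ρ²/(2(1−ρ)) = 0.1630/(2·0.5963) = 0.13669

Final: 0.13669


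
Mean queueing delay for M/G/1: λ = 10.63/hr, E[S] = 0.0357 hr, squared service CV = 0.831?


ρ = λ·E[S] = 10.63·0.0357 = 0.3795
E[S²] = E[S]²(1+C_s²) = 0.0357²·(1+0.831) = 0.002334
Wq = λ·E[S²]/(2(1−ρ)) = 10.63·0.002334/(2·0.6205) = 0.01999 hr

Final: 0.01999 hr


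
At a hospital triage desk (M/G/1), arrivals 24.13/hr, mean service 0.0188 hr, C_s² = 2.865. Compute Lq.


ρ = λ·E[S] = 24.13·0.0188 = 0.4536
Lq = ρ²(1+C_s²)/(2(1−ρ)) = 0.2058·(1+2.865)/(2·0.5464)
= 0.2058·3.8650/1.0927 = 0.72790

Final: 0.72790


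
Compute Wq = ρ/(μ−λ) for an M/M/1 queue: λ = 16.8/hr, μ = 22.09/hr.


ρ = 16.8/22.09 = 0.7605
Wq = ρ/(μ−λ) = 0.7605/(22.09 − 16.8) = 0.7605/5.29 = 0.1438 hr

Final: 0.1438 hr


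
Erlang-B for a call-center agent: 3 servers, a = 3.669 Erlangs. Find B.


B(c,a) = (a^c/c!) / Σ_{k=0}^{c} a^k/k!
a^3/3! = 8.231745
Σ terms (k=0..3): 1.00000 + 3.66900 + 6.73078 + 8.23174 = 19.631525
B = 8.231745/19.631525 = 0.419313

Final: 0.419313


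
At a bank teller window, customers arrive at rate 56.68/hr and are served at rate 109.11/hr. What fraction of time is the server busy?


ρ = λ/μ = 56.68/109.11 = 0.5195

Final: 0.5195


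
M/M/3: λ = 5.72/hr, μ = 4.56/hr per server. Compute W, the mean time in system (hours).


a = 1.2544; ρ = 0.4181; P₀ = 0.277279
Lq = P₀·a^c·ρ/(c!(1−ρ)²) = 0.11265
Wq = Lq/λ = 0.11265/5.72 = 0.01969 hr
W = Wq + 1/μ = 0.01969 + 0.21930 = 0.23899 hr

Final: 0.23899 hr


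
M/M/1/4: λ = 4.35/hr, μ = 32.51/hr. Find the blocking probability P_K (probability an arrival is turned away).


ρ = λ/μ = 4.35/32.51 = 0.1338
P_K = (1−ρ)ρ^K/(1−ρ^(K+1)) = (0.8662·0.0003205)/(1 − 0.00004289)
= 0.0002777/0.999957 = 0.0002777

Final: 0.0002777


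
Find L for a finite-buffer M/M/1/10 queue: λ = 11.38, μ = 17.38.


ρ = 11.38/17.38 = 0.6548
L = ρ[1 − (K+1)ρ^K + Kρ^(K+1)] / [(1−ρ)(1−ρ^(K+1))]
Numerator: 0.6548·(1 − 11·0.014485 + 10·0.009485) = 0.612548
Denominator: (0.3452)·(0.990515) = 0.341950
L = 0.612548/0.341950 = 1.7913

Final: 1.7913


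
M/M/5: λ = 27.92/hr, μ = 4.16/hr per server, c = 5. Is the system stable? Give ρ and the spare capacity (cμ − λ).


Total capacity cμ = 5·4.16 = 20.80/hr
ρ = λ/(cμ) = 27.92/20.80 = 1.3423
Stable ⇔ ρ < 1: NO
Spare capacity = cμ − λ = 20.80 − 27.92 = -7.12/hr

Final: ρ = 1.3423; unstable; margin = -7.12/hr


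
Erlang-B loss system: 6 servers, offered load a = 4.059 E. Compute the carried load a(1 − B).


B(6,4.059) = 0.121444 (Erlang-B)
Carried load = a(1 − B) = 4.059·(1 − 0.121444) = 4.059·0.878556 = 3.5661 E

Final: 3.5661 Erlangs


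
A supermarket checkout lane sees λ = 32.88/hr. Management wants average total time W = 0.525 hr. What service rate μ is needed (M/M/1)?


W = 1/(μ−λ) ⇒ μ − λ = 1/W = 1/0.525 = 1.9048
μ = λ + 1/W = 32.88 + 1.9048 = 34.7848 per hr

Final: 34.7848 /hr


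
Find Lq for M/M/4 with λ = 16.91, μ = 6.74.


a = λ/μ = 2.5089; ρ = a/4 = 0.6272
P₀ = 0.072902
Lq = P₀·a^c·ρ / (c!·(1−ρ)²) = 0.072902·39.62186·0.6272/(24·0.13896)
= 0.54325

Final: 0.54325


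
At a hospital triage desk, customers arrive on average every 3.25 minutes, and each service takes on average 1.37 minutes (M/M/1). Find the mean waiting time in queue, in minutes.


λ = 60/3.25 = 18.4615 /hr
μ = 60/1.37 = 43.7956 /hr
ρ = λ/μ = 18.4615/43.7956 = 0.4215
Wq = ρ/(μ−λ) = 0.4215/(43.7956−18.4615) = 0.01664 hr
In minutes: 0.01664·60 = 0.9984 min

Final: 0.9984 min


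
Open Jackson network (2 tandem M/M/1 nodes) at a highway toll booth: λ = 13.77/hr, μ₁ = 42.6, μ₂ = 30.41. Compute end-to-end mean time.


Each node sees arrival rate λ = 13.77/hr (tandem ⇒ throughput preserved).
W₁ = 1/(μ₁−λ) = 1/(42.6−13.77) = 0.03469 hr
W₂ = 1/(μ₂−λ) = 1/(30.41−13.77) = 0.06010 hr
W_total = W₁ + W₂ = 0.03469 + 0.06010 = 0.09478 hr

Final: 0.09478 hr


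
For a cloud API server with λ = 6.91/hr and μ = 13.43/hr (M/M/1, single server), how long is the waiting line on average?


ρ = 6.91/13.43 = 0.5145
Lq = ρ²/(1−ρ) = 0.2647/0.4855 = 0.5453

Final: 0.5453


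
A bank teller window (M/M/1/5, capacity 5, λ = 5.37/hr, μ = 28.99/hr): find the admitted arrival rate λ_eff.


ρ = 0.1852; P_K = (1−ρ)ρ^5/(1−ρ^6) = 0.0001777
λ_eff = λ(1 − P_K) = 5.37·(1 − 0.0001777) = 5.37·0.999822 = 5.3690 /hr

Final: 5.3690 /hr


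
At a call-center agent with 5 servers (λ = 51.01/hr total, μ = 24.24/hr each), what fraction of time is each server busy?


ρ = λ/(cμ) = 51.01/(5·24.24) = 51.01/121.20 = 0.4209

Final: 0.4209


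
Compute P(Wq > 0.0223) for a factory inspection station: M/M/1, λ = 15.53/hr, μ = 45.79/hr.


ρ = 15.53/45.79 = 0.3392
P(Wq > t) = ρ·e^{−(μ−λ)t} = 0.3392·e^{−0.6748}
= 0.3392·0.509259 = 0.172719

Final: 0.172719


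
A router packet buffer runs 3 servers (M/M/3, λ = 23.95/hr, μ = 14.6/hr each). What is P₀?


a = λ/μ = 23.95/14.6 = 1.6404; ρ = a/c = 0.5468
Σ_{k=0}^{2} a^k/k! (terms k=0..2) = 1.00000 + 1.64041 + 1.34547 = 3.98589
Tail: a^3/(3!(1−ρ)) = 4.41426/(6·0.4532) = 1.62338
P₀ = 1/(3.98589 + 1.62338) = 1/5.60927 = 0.178276

Final: 0.178276


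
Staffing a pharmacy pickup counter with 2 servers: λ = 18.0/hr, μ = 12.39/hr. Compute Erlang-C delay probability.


a = λ/μ = 1.4528; ρ = a/2 = 0.7264
P₀ = 0.158485 (from M/M/c formula)
C(c,a) = [a^c/(c!(1−ρ))]·P₀ = [2.11058/(2·0.2736)]·0.158485
= 3.85695·0.158485 = 0.611270

Final: 0.611270


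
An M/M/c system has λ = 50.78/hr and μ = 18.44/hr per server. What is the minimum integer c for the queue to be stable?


Stability requires cμ > λ ⇔ c > λ/μ.
λ/μ = 50.78/18.44 = 2.7538
Minimum integer c = ⌊2.7538⌋ + 1 = 3
Check: 3·18.44 = 55.32 > 50.78, while 2·18.44 = 36.88 ≤ 50.78

Final: 3 servers


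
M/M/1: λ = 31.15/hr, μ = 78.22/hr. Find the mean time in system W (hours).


W = 1/(μ−λ) = 1/(78.22 − 31.15) = 1/47.07 = 0.02124 hr

Final: 0.02124 hr


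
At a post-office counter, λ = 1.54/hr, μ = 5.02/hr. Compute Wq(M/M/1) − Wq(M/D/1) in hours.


ρ = 1.54/5.02 = 0.3068
Wq(M/M/1) = ρ/(μ−λ) = 0.3068/3.48 = 0.08815 hr
Wq(M/D/1) = ρ/(2(μ−λ)) = 0.04408 hr
Savings = 0.08815 − 0.04408 = 0.04408 hr

Final: 0.04408 hr


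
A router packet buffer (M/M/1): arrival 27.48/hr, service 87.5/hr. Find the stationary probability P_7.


ρ = 27.48/87.5 = 0.3141
P_n = (1−ρ)·ρ^n = (1 − 0.3141)·0.3141^7 = 0.6859·0.0003013 = 0.0002067

Final: 0.0002067


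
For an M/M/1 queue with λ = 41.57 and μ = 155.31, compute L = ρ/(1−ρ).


ρ = λ/μ = 41.57/155.31 = 0.2677
L = ρ/(1−ρ) = 0.2677/(1 − 0.2677) = 0.2677/0.7323 = 0.3655

Final: 0.3655


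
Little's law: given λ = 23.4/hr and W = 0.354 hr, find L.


L = λW = 23.4·0.354 = 8.2836

Final: 8.2836


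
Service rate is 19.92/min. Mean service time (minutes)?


Mean service time = 1/μ = 1/19.92 minute = 0.05020 minute
In minutes: 0.05020 × 1 = 0.05020 min

Final: 0.05020 min


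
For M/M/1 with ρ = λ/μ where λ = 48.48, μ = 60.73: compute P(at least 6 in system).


ρ = 48.48/60.73 = 0.7983
P(N ≥ n) = ρ^n = 0.7983^6 = 0.258795

Final: 0.258795


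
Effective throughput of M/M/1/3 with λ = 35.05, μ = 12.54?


ρ = 2.7951; P_K = (1−ρ)ρ^3/(1−ρ^4) = 0.652923
λ_eff = λ(1 − P_K) = 35.05·(1 − 0.652923) = 35.05·0.347077 = 12.1650 /hr

Final: 12.1650 /hr


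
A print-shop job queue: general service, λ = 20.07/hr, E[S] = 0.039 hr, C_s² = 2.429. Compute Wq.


ρ = λ·E[S] = 20.07·0.039 = 0.7827
E[S²] = E[S]²(1+C_s²) = 0.039²·(1+2.429) = 0.005216
Wq = λ·E[S²]/(2(1−ρ)) = 20.07·0.005216/(2·0.2173) = 0.24089 hr

Final: 0.24089 hr


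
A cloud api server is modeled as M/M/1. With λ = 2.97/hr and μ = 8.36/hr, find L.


ρ = λ/μ = 2.97/8.36 = 0.3553
L = ρ/(1−ρ) = 0.3553/(1 − 0.3553) = 0.3553/0.6447 = 0.5510

Final: 0.5510


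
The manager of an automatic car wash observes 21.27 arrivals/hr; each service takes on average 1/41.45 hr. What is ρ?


ρ = λ/μ = 21.27/41.45 = 0.5131

Final: 0.5131


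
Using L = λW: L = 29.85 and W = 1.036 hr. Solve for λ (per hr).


λ = L/W = 29.85/1.036 = 28.8127 /hr

Final: 28.8127 /hr


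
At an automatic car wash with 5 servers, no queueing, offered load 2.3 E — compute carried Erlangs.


B(5,2.3) = 0.055437 (Erlang-B)
Carried load = a(1 − B) = 2.3·(1 − 0.055437) = 2.3·0.944563 = 2.1725 E

Final: 2.1725 Erlangs


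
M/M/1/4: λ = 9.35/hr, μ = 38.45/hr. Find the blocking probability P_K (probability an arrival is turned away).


ρ = λ/μ = 9.35/38.45 = 0.2432
P_K = (1−ρ)ρ^K/(1−ρ^(K+1)) = (0.7568·0.003497)/(1 − 0.0008503)
= 0.002646/0.999150 = 0.002649

Final: 0.002649


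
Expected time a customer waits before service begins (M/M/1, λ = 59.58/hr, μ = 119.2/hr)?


ρ = 59.58/119.2 = 0.4998
Wq = ρ/(μ−λ) = 0.4998/(119.2 − 59.58) = 0.4998/59.62 = 0.008384 hr

Final: 0.008384 hr


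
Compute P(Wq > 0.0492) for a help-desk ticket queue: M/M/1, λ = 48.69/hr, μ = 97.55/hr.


ρ = 48.69/97.55 = 0.4991
P(Wq > t) = ρ·e^{−(μ−λ)t} = 0.4991·e^{−2.4039}
= 0.4991·0.090364 = 0.045103

Final: 0.045103


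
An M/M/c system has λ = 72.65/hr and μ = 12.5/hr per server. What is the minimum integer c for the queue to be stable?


Stability requires cμ > λ ⇔ c > λ/μ.
λ/μ = 72.65/12.5 = 5.8120
Minimum integer c = ⌊5.8120⌋ + 1 = 6
Check: 6·12.5 = 75.00 > 72.65, while 5·12.5 = 62.50 ≤ 72.65

Final: 6 servers


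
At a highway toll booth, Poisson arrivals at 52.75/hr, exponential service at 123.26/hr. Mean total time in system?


W = 1/(μ−λ) = 1/(123.26 − 52.75) = 1/70.51 = 0.01418 hr

Final: 0.01418 hr


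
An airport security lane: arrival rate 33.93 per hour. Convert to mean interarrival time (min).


Mean interarrival time = 1/λ = 1/33.93 hour = 0.02947 hour
In minutes: 0.02947 × 60 = 1.7683 min

Final: 1.7683 min


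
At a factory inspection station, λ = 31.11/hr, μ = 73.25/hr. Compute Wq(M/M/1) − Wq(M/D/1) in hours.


ρ = 31.11/73.25 = 0.4247
Wq(M/M/1) = ρ/(μ−λ) = 0.4247/42.14 = 0.01008 hr
Wq(M/D/1) = ρ/(2(μ−λ)) = 0.005039 hr
Savings = 0.01008 − 0.005039 = 0.005039 hr

Final: 0.005039 hr


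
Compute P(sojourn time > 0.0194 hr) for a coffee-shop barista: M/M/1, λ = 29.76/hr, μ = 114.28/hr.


W ~ Exponential(μ−λ) for M/M/1.
μ − λ = 114.28 − 29.76 = 84.5200
P(W > t) = e^{−(μ−λ)t} = e^{−1.6397} = 0.194041

Final: 0.194041


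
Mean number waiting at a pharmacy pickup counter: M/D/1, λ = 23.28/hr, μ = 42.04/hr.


ρ = 23.28/42.04 = 0.5538
M/D/1: Lq = ρ²/(2(1−ρ)) = 0.3066/(2·0.4462) = 0.34359

Final: 0.34359


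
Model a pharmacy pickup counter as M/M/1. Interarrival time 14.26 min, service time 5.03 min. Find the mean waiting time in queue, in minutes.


λ = 60/14.26 = 4.2076 /hr
μ = 60/5.03 = 11.9284 /hr
ρ = λ/μ = 4.2076/11.9284 = 0.3527
Wq = ρ/(μ−λ) = 0.3527/(11.9284−4.2076) = 0.04569 hr
In minutes: 0.04569·60 = 2.741 min

Final: 2.741 min


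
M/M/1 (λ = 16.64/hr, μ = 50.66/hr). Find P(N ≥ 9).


ρ = 16.64/50.66 = 0.3285
P(N ≥ n) = ρ^n = 0.3285^9 = 0.00004450

Final: 0.00004450


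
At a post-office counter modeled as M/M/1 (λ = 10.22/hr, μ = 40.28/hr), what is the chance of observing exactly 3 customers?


ρ = 10.22/40.28 = 0.2537
P_n = (1−ρ)·ρ^n = (1 − 0.2537)·0.2537^3 = 0.7463·0.016334 = 0.012189

Final: 0.012189


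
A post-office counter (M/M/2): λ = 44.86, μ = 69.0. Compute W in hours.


a = 0.6501; ρ = 0.3251; P₀ = 0.509351
Lq = P₀·a^c·ρ/(c!(1−ρ)²) = 0.07682
Wq = Lq/λ = 0.07682/44.86 = 0.001712 hr
W = Wq + 1/μ = 0.001712 + 0.01449 = 0.01621 hr

Final: 0.01621 hr


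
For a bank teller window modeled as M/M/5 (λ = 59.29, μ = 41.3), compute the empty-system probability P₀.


a = λ/μ = 59.29/41.3 = 1.4356; ρ = a/c = 0.2871
Σ_{k=0}^{4} a^k/k! (terms k=0..4) = 1.00000 + 1.43559 + 1.03046 + 0.49311 + 0.17698 = 4.13614
Tail: a^5/(5!(1−ρ)) = 6.09757/(120·0.7129) = 0.07128
P₀ = 1/(4.13614 + 0.07128) = 1/4.20742 = 0.237675

Final: 0.237675


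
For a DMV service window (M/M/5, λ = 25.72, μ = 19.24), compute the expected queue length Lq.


a = λ/μ = 1.3368; ρ = a/5 = 0.2674
P₀ = 0.262462
Lq = P₀·a^c·ρ / (c!·(1−ρ)²) = 0.262462·4.26903·0.2674/(120·0.53676)
= 0.004651

Final: 0.004651


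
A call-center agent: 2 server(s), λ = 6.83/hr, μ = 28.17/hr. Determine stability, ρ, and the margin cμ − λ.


Total capacity cμ = 2·28.17 = 56.34/hr
ρ = λ/(cμ) = 6.83/56.34 = 0.1212
Stable ⇔ ρ < 1: YES
Spare capacity = cμ − λ = 56.34 − 6.83 = 49.51/hr

Final: ρ = 0.1212; stable; margin = 49.51/hr


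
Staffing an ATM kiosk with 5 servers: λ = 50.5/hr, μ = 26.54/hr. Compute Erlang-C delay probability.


a = λ/μ = 1.9028; ρ = a/5 = 0.3806
P₀ = 0.148301 (from M/M/c formula)
C(c,a) = [a^c/(c!(1−ρ))]·P₀ = [24.94321/(120·0.6194)]·0.148301
= 0.33556·0.148301 = 0.049764

Final: 0.049764


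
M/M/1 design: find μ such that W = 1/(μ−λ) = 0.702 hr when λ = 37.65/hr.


W = 1/(μ−λ) ⇒ μ − λ = 1/W = 1/0.702 = 1.4245
μ = λ + 1/W = 37.65 + 1.4245 = 39.0745 per hr

Final: 39.0745 /hr


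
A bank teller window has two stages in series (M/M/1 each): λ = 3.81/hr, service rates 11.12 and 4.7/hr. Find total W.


Each node sees arrival rate λ = 3.81/hr (tandem ⇒ throughput preserved).
W₁ = 1/(μ₁−λ) = 1/(11.12−3.81) = 0.13680 hr
W₂ = 1/(μ₂−λ) = 1/(4.7−3.81) = 1.12360 hr
W_total = W₁ + W₂ = 0.13680 + 1.12360 = 1.26039 hr

Final: 1.26039 hr


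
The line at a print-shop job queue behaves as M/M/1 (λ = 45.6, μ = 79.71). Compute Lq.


ρ = 45.6/79.71 = 0.5721
Lq = ρ²/(1−ρ) = 0.3273/0.4279 = 0.7648

Final: 0.7648


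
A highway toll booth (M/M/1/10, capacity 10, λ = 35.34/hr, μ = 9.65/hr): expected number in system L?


ρ = 35.34/9.65 = 3.6622
L = ρ[1 − (K+1)ρ^K + Kρ^(K+1)] / [(1−ρ)(1−ρ^(K+1))]
Numerator: 3.6622·(1 − 11·433902.665725 + 10·1589028.000696) = 40713700.363956
Denominator: (-2.6622)·(-1589027.000696) = 4230269.808071
L = 40713700.363956/4230269.808071 = 9.6244

Final: 9.6244


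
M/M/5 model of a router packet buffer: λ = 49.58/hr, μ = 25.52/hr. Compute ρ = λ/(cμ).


ρ = λ/(cμ) = 49.58/(5·25.52) = 49.58/127.60 = 0.3886

Final: 0.3886


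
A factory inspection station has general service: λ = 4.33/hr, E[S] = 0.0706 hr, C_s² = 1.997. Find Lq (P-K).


ρ = λ·E[S] = 4.33·0.0706 = 0.3057
Lq = ρ²(1+C_s²)/(2(1−ρ)) = 0.09345·(1+1.997)/(2·0.6943)
= 0.09345·2.9970/1.3886 = 0.20169

Final: 0.20169


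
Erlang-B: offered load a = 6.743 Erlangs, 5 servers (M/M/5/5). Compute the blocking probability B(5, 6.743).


B(c,a) = (a^c/c!) / Σ_{k=0}^{c} a^k/k!
a^5/5! = 116.167476
Σ terms (k=0..5): 1.00000 + 6.74300 + 22.73402 + 51.09851 + 86.13931 + 116.16748 = 283.882321
B = 116.167476/283.882321 = 0.409210

Final: 0.409210


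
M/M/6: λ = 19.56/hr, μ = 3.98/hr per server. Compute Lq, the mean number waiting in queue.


a = λ/μ = 4.9146; ρ = a/6 = 0.8191
P₀ = 0.005151
Lq = P₀·a^c·ρ / (c!·(1−ρ)²) = 0.005151·14090.11930·0.8191/(720·0.03273)
= 2.52279

Final: 2.52279


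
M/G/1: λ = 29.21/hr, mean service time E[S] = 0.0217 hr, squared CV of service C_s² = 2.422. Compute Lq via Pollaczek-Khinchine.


ρ = λ·E[S] = 29.21·0.0217 = 0.6339
Lq = ρ²(1+C_s²)/(2(1−ρ)) = 0.4018·(1+2.422)/(2·0.3661)
= 0.4018·3.4220/0.7323 = 1.87751

Final: 1.87751


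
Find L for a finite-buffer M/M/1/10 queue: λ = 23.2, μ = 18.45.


ρ = 23.2/18.45 = 1.2575
L = ρ[1 − (K+1)ρ^K + Kρ^(K+1)] / [(1−ρ)(1−ρ^(K+1))]
Numerator: 1.2575·(1 − 11·9.883622 + 10·12.428186) = 20.825952
Denominator: (-0.2575)·(-11.428186) = 2.942216
L = 20.825952/2.942216 = 7.0783

Final: 7.0783


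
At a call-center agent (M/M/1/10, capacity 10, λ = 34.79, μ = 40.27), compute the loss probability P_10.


ρ = λ/μ = 34.79/40.27 = 0.8639
P_K = (1−ρ)ρ^K/(1−ρ^(K+1)) = (0.1361·0.231594)/(1 − 0.200079)
= 0.031516/0.799921 = 0.039398

Final: 0.039398


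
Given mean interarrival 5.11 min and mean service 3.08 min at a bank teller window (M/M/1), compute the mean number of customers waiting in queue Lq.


λ = 60/5.11 = 11.7417 /hr
μ = 60/3.08 = 19.4805 /hr
ρ = λ/μ = 11.7417/19.4805 = 0.6027
Lq = ρ²/(1−ρ) = 0.3633/0.3973 = 0.9145

Final: 0.9145


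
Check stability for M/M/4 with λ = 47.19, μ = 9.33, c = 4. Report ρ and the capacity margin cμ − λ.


Total capacity cμ = 4·9.33 = 37.32/hr
ρ = λ/(cμ) = 47.19/37.32 = 1.2645
Stable ⇔ ρ < 1: NO
Spare capacity = cμ − λ = 37.32 − 47.19 = -9.87/hr

Final: ρ = 1.2645; unstable; margin = -9.87/hr


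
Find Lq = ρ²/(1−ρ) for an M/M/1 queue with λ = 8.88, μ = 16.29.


ρ = 8.88/16.29 = 0.5451
Lq = ρ²/(1−ρ) = 0.2972/0.4549 = 0.6533

Final: 0.6533


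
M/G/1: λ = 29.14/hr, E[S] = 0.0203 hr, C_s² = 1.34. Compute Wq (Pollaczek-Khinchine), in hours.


ρ = λ·E[S] = 29.14·0.0203 = 0.5915
E[S²] = E[S]²(1+C_s²) = 0.0203²·(1+1.34) = 0.0009643
Wq = λ·E[S²]/(2(1−ρ)) = 29.14·0.0009643/(2·0.4085) = 0.03440 hr

Final: 0.03440 hr


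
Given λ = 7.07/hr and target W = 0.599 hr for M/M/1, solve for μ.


W = 1/(μ−λ) ⇒ μ − λ = 1/W = 1/0.599 = 1.6694
μ = λ + 1/W = 7.07 + 1.6694 = 8.7394 per hr

Final: 8.7394 /hr


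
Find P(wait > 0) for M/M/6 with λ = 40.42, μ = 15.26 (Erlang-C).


a = λ/μ = 2.6488; ρ = a/6 = 0.4415
P₀ = 0.070175 (from M/M/c formula)
C(c,a) = [a^c/(c!(1−ρ))]·P₀ = [345.34300/(720·0.5585)]·0.070175
= 0.85874·0.070175 = 0.060262

Final: 0.060262


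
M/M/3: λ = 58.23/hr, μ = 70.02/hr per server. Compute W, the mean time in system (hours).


a = 0.8316; ρ = 0.2772; P₀ = 0.432894
Lq = P₀·a^c·ρ/(c!(1−ρ)²) = 0.02202
Wq = Lq/λ = 0.02202/58.23 = 0.0003781 hr
W = Wq + 1/μ = 0.0003781 + 0.01428 = 0.01466 hr

Final: 0.01466 hr


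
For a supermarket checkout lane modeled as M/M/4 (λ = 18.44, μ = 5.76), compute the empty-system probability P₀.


a = λ/μ = 18.44/5.76 = 3.2014; ρ = a/c = 0.8003
Σ_{k=0}^{3} a^k/k! (terms k=0..3) = 1.00000 + 3.20139 + 5.12445 + 5.46845 = 14.79428
Tail: a^4/(4!(1−ρ)) = 105.03976/(24·0.1997) = 21.92134
P₀ = 1/(14.79428 + 21.92134) = 1/36.71562 = 0.027236

Final: 0.027236


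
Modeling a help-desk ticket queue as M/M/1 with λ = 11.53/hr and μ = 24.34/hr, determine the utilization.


ρ = λ/μ = 11.53/24.34 = 0.4737

Final: 0.4737


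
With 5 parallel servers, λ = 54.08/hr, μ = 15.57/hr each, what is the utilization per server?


ρ = λ/(cμ) = 54.08/(5·15.57) = 54.08/77.85 = 0.6947

Final: 0.6947


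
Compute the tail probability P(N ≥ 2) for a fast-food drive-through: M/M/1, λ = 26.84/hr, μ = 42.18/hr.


ρ = 26.84/42.18 = 0.6363
P(N ≥ n) = ρ^n = 0.6363^2 = 0.404904

Final: 0.404904


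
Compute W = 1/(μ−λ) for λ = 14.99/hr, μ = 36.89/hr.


W = 1/(μ−λ) = 1/(36.89 − 14.99) = 1/21.90 = 0.04566 hr

Final: 0.04566 hr


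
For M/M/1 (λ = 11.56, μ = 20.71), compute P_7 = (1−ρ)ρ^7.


ρ = 11.56/20.71 = 0.5582
P_n = (1−ρ)·ρ^n = (1 − 0.5582)·0.5582^7 = 0.4418·0.016883 = 0.007459

Final: 0.007459


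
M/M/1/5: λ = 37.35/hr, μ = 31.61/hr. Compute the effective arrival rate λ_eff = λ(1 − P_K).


ρ = 1.1816; P_K = (1−ρ)ρ^5/(1−ρ^6) = 0.242957
λ_eff = λ(1 − P_K) = 37.35·(1 − 0.242957) = 37.35·0.757043 = 28.2756 /hr

Final: 28.2756 /hr


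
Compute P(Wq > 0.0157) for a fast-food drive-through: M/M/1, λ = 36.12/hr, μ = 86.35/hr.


ρ = 36.12/86.35 = 0.4183
P(Wq > t) = ρ·e^{−(μ−λ)t} = 0.4183·e^{−0.7886}
= 0.4183·0.454476 = 0.190106

Final: 0.190106


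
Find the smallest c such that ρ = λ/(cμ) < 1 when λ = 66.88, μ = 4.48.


Stability requires cμ > λ ⇔ c > λ/μ.
λ/μ = 66.88/4.48 = 14.9286
Minimum integer c = ⌊14.9286⌋ + 1 = 15
Check: 15·4.48 = 67.20 > 66.88, while 14·4.48 = 62.72 ≤ 66.88

Final: 15 servers


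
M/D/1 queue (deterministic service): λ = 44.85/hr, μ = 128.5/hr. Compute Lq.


ρ = 44.85/128.5 = 0.3490
M/D/1: Lq = ρ²/(2(1−ρ)) = 0.1218/(2·0.6510) = 0.09357

Final: 0.09357


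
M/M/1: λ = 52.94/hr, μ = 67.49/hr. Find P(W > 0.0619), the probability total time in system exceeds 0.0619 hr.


W ~ Exponential(μ−λ) for M/M/1.
μ − λ = 67.49 − 52.94 = 14.5500
P(W > t) = e^{−(μ−λ)t} = e^{−0.9006} = 0.406308

Final: 0.406308


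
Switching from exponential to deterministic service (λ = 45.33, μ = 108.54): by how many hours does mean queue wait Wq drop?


ρ = 45.33/108.54 = 0.4176
Wq(M/M/1) = ρ/(μ−λ) = 0.4176/63.21 = 0.006607 hr
Wq(M/D/1) = ρ/(2(μ−λ)) = 0.003304 hr
Savings = 0.006607 − 0.003304 = 0.003304 hr

Final: 0.003304 hr


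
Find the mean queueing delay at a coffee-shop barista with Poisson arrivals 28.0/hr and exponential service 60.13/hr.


ρ = 28.0/60.13 = 0.4657
Wq = ρ/(μ−λ) = 0.4657/(60.13 − 28.0) = 0.4657/32.13 = 0.01449 hr

Final: 0.01449 hr


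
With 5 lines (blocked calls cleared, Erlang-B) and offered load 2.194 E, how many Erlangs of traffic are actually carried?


B(5,2.194) = 0.048416 (Erlang-B)
Carried load = a(1 − B) = 2.194·(1 − 0.048416) = 2.194·0.951584 = 2.0878 E

Final: 2.0878 Erlangs


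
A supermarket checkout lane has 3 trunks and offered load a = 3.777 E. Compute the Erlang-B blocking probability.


B(c,a) = (a^c/c!) / Σ_{k=0}^{c} a^k/k!
a^3/3! = 8.980276
Σ terms (k=0..3): 1.00000 + 3.77700 + 7.13286 + 8.98028 = 20.890141
B = 8.980276/20.890141 = 0.429881

Final: 0.429881


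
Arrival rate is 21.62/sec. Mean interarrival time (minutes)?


Mean interarrival time = 1/λ = 1/21.62 second = 0.04625 second
In minutes: 0.04625 × 0.0166667 = 0.0007709 min

Final: 0.0007709 min


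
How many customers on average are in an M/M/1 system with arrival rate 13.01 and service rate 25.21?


ρ = λ/μ = 13.01/25.21 = 0.5161
L = ρ/(1−ρ) = 0.5161/(1 − 0.5161) = 0.5161/0.4839 = 1.0664

Final: 1.0664


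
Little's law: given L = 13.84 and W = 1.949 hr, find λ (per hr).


λ = L/W = 13.84/1.949 = 7.1011 /hr

Final: 7.1011 /hr


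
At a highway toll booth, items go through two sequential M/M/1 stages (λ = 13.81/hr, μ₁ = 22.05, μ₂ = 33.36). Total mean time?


Each node sees arrival rate λ = 13.81/hr (tandem ⇒ throughput preserved).
W₁ = 1/(μ₁−λ) = 1/(22.05−13.81) = 0.12136 hr
W₂ = 1/(μ₂−λ) = 1/(33.36−13.81) = 0.05115 hr
W_total = W₁ + W₂ = 0.12136 + 0.05115 = 0.17251 hr

Final: 0.17251 hr


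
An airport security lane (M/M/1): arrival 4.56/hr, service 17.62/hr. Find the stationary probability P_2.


ρ = 4.56/17.62 = 0.2588
P_n = (1−ρ)·ρ^n = (1 − 0.2588)·0.2588^2 = 0.7412·0.066976 = 0.049643

Final: 0.049643


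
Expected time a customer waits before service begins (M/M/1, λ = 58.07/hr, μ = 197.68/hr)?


ρ = 58.07/197.68 = 0.2938
Wq = ρ/(μ−λ) = 0.2938/(197.68 − 58.07) = 0.2938/139.61 = 0.002104 hr

Final: 0.002104 hr


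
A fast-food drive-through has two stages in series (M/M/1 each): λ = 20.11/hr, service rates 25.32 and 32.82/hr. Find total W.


Each node sees arrival rate λ = 20.11/hr (tandem ⇒ throughput preserved).
W₁ = 1/(μ₁−λ) = 1/(25.32−20.11) = 0.19194 hr
W₂ = 1/(μ₂−λ) = 1/(32.82−20.11) = 0.07868 hr
W_total = W₁ + W₂ = 0.19194 + 0.07868 = 0.27062 hr

Final: 0.27062 hr


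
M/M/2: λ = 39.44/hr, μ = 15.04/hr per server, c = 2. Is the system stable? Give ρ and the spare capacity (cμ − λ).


Total capacity cμ = 2·15.04 = 30.08/hr
ρ = λ/(cμ) = 39.44/30.08 = 1.3112
Stable ⇔ ρ < 1: NO
Spare capacity = cμ − λ = 30.08 − 39.44 = -9.36/hr

Final: ρ = 1.3112; unstable; margin = -9.36/hr


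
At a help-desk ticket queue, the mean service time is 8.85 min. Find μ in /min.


μ = 1/(service time) in consistent units.
1 minute = 1 min, so μ = 1/8.85 = 0.1130 per minute

Final: 0.1130 /min


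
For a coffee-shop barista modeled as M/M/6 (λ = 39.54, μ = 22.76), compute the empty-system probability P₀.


a = λ/μ = 39.54/22.76 = 1.7373; ρ = a/c = 0.2895
Σ_{k=0}^{5} a^k/k! (terms k=0..5) = 1.00000 + 1.73726 + 1.50903 + 0.87386 + 0.37953 + 0.13187 = 5.63155
Tail: a^6/(6!(1−ρ)) = 27.49074/(720·0.7105) = 0.05374
P₀ = 1/(5.63155 + 0.05374) = 1/5.68529 = 0.175892

Final: 0.175892


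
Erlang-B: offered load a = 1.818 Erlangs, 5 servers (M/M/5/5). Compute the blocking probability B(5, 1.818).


B(c,a) = (a^c/c!) / Σ_{k=0}^{c} a^k/k!
a^5/5! = 0.165496
Σ terms (k=0..5): 1.00000 + 1.81800 + 1.65256 + 1.00145 + 0.45516 + 0.16550 = 6.092671
B = 0.165496/6.092671 = 0.027163

Final: 0.027163


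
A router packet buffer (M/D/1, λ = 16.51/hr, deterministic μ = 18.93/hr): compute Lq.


ρ = 16.51/18.93 = 0.8722
M/D/1: Lq = ρ²/(2(1−ρ)) = 0.7607/(2·0.1278) = 2.97508

Final: 2.97508


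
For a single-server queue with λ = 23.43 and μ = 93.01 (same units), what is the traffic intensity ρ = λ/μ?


ρ = λ/μ = 23.43/93.01 = 0.2519

Final: 0.2519


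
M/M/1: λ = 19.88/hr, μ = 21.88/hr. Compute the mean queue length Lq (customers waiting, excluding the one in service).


ρ = 19.88/21.88 = 0.9086
Lq = ρ²/(1−ρ) = 0.8255/0.09141 = 9.0314

Final: 9.0314


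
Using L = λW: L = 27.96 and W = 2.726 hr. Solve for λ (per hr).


λ = L/W = 27.96/2.726 = 10.2568 /hr

Final: 10.2568 /hr


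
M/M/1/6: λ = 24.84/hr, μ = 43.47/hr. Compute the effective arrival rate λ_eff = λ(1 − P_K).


ρ = 0.5714; P_K = (1−ρ)ρ^6/(1−ρ^7) = 0.015224
λ_eff = λ(1 − P_K) = 24.84·(1 − 0.015224) = 24.84·0.984776 = 24.4618 /hr

Final: 24.4618 /hr


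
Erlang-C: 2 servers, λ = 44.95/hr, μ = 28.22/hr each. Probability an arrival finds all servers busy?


a = λ/μ = 1.5928; ρ = a/2 = 0.7964
P₀ = 0.113325 (from M/M/c formula)
C(c,a) = [a^c/(c!(1−ρ))]·P₀ = [2.53715/(2·0.2036)]·0.113325
= 6.23135·0.113325 = 0.706167

Final: 0.706167


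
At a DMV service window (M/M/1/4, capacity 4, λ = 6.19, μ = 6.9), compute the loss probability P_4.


ρ = λ/μ = 6.19/6.9 = 0.8971
P_K = (1−ρ)ρ^K/(1−ρ^(K+1)) = (0.1029·0.647689)/(1 − 0.581042)
= 0.066646/0.418958 = 0.159076

Final: 0.159076


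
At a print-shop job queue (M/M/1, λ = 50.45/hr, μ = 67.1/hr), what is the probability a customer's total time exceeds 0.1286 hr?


W ~ Exponential(μ−λ) for M/M/1.
μ − λ = 67.1 − 50.45 = 16.6500
P(W > t) = e^{−(μ−λ)t} = e^{−2.1412} = 0.117515

Final: 0.117515


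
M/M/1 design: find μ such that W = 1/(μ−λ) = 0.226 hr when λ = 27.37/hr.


W = 1/(μ−λ) ⇒ μ − λ = 1/W = 1/0.226 = 4.4248
μ = λ + 1/W = 27.37 + 4.4248 = 31.7948 per hr

Final: 31.7948 /hr


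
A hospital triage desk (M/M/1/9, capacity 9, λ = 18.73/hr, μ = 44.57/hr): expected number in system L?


ρ = 18.73/44.57 = 0.4202
L = ρ[1 − (K+1)ρ^K + Kρ^(K+1)] / [(1−ρ)(1−ρ^(K+1))]
Numerator: 0.4202·(1 − 10·0.0004087 + 9·0.0001718) = 0.419170
Denominator: (0.5798)·(0.999828) = 0.579663
L = 0.419170/0.579663 = 0.7231

Final: 0.7231


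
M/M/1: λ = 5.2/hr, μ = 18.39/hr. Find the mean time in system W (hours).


W = 1/(μ−λ) = 1/(18.39 − 5.2) = 1/13.19 = 0.07582 hr

Final: 0.07582 hr


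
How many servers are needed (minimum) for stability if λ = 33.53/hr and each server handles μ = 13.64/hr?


Stability requires cμ > λ ⇔ c > λ/μ.
λ/μ = 33.53/13.64 = 2.4582
Minimum integer c = ⌊2.4582⌋ + 1 = 3
Check: 3·13.64 = 40.92 > 33.53, while 2·13.64 = 27.28 ≤ 33.53

Final: 3 servers


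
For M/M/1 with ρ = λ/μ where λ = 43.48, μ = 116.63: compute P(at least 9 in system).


ρ = 43.48/116.63 = 0.3728
P(N ≥ n) = ρ^n = 0.3728^9 = 0.0001391

Final: 0.0001391


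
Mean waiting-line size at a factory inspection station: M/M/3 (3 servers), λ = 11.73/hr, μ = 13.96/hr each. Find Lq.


a = λ/μ = 0.8403; ρ = a/3 = 0.2801
P₀ = 0.429071
Lq = P₀·a^c·ρ / (c!·(1−ρ)²) = 0.429071·0.59325·0.2801/(6·0.51828)
= 0.02293

Final: 0.02293


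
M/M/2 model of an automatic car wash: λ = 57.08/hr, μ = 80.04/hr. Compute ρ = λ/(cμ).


ρ = λ/(cμ) = 57.08/(2·80.04) = 57.08/160.08 = 0.3566

Final: 0.3566


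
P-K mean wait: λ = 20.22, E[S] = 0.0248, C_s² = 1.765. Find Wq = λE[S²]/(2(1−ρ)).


ρ = λ·E[S] = 20.22·0.0248 = 0.5015
E[S²] = E[S]²(1+C_s²) = 0.0248²·(1+1.765) = 0.001701
Wq = λ·E[S²]/(2(1−ρ)) = 20.22·0.001701/(2·0.4985) = 0.03449 hr

Final: 0.03449 hr


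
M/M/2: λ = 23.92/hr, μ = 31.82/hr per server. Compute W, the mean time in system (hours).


a = 0.7517; ρ = 0.3759; P₀ = 0.453632
Lq = P₀·a^c·ρ/(c!(1−ρ)²) = 0.12367
Wq = Lq/λ = 0.12367/23.92 = 0.005170 hr
W = Wq + 1/μ = 0.005170 + 0.03143 = 0.03660 hr

Final: 0.03660 hr


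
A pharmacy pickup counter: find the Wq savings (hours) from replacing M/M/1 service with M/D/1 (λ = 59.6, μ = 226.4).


ρ = 59.6/226.4 = 0.2633
Wq(M/M/1) = ρ/(μ−λ) = 0.2633/166.80 = 0.001578 hr
Wq(M/D/1) = ρ/(2(μ−λ)) = 0.0007891 hr
Savings = 0.001578 − 0.0007891 = 0.0007891 hr

Final: 0.0007891 hr


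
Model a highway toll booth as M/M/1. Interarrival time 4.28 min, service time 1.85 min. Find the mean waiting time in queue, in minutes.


λ = 60/4.28 = 14.0187 /hr
μ = 60/1.85 = 32.4324 /hr
ρ = λ/μ = 14.0187/32.4324 = 0.4322
Wq = ρ/(μ−λ) = 0.4322/(32.4324−14.0187) = 0.02347 hr
In minutes: 0.02347·60 = 1.408 min

Final: 1.408 min


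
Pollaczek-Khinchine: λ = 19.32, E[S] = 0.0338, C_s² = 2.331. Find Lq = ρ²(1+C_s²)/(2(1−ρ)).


ρ = λ·E[S] = 19.32·0.0338 = 0.6530
Lq = ρ²(1+C_s²)/(2(1−ρ)) = 0.4264·(1+2.331)/(2·0.3470)
= 0.4264·3.3310/0.6940 = 2.04683

Final: 2.04683


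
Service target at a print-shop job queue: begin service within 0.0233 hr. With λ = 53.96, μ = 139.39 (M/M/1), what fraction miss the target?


ρ = 53.96/139.39 = 0.3871
P(Wq > t) = ρ·e^{−(μ−λ)t} = 0.3871·e^{−1.9905}
= 0.3871·0.136624 = 0.052889

Final: 0.052889


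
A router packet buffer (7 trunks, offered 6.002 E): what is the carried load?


B(7,6.002) = 0.185185 (Erlang-B)
Carried load = a(1 − B) = 6.002·(1 − 0.185185) = 6.002·0.814815 = 4.8905 E

Final: 4.8905 Erlangs


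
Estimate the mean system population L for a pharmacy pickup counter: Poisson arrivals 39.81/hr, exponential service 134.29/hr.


ρ = λ/μ = 39.81/134.29 = 0.2964
L = ρ/(1−ρ) = 0.2964/(1 − 0.2964) = 0.2964/0.7036 = 0.4214

Final: 0.4214


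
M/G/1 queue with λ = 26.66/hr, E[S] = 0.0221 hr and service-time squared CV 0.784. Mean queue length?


ρ = λ·E[S] = 26.66·0.0221 = 0.5892
Lq = ρ²(1+C_s²)/(2(1−ρ)) = 0.3471·(1+0.784)/(2·0.4108)
= 0.3471·1.7840/0.8216 = 0.75375

Final: 0.75375


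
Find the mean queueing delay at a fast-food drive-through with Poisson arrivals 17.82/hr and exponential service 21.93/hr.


ρ = 17.82/21.93 = 0.8126
Wq = ρ/(μ−λ) = 0.8126/(21.93 − 17.82) = 0.8126/4.11 = 0.1977 hr

Final: 0.1977 hr


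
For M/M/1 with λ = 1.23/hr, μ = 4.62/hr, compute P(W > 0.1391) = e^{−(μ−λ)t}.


W ~ Exponential(μ−λ) for M/M/1.
μ − λ = 4.62 − 1.23 = 3.3900
P(W > t) = e^{−(μ−λ)t} = e^{−0.4715} = 0.624035

Final: 0.624035


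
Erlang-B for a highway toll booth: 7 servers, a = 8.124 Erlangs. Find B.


B(c,a) = (a^c/c!) / Σ_{k=0}^{c} a^k/k!
a^7/7! = 463.403027
Σ terms (k=0..7): 1.00000 + 8.12400 + 32.99969 + 89.36316 + 181.49657 + 294.89562 + 399.28867 + 463.40303 = 1470.570737
B = 463.403027/1470.570737 = 0.315118

Final: 0.315118


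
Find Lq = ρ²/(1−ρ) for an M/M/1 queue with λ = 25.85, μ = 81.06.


ρ = 25.85/81.06 = 0.3189
Lq = ρ²/(1−ρ) = 0.1017/0.6811 = 0.1493

Final: 0.1493


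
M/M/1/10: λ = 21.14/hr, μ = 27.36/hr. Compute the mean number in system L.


ρ = 21.14/27.36 = 0.7727
L = ρ[1 − (K+1)ρ^K + Kρ^(K+1)] / [(1−ρ)(1−ρ^(K+1))]
Numerator: 0.7727·(1 − 11·0.075838 + 10·0.058597) = 0.580849
Denominator: (0.2273)·(0.941403) = 0.214018
L = 0.580849/0.214018 = 2.7140

Final: 2.7140


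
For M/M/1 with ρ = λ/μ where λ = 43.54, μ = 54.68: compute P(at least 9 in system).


ρ = 43.54/54.68 = 0.7963
P(N ≥ n) = ρ^n = 0.7963^9 = 0.128688

Final: 0.128688


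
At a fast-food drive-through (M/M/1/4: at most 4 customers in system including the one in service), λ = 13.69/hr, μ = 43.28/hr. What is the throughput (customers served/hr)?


ρ = 0.3163; P_K = (1−ρ)ρ^4/(1−ρ^5) = 0.006866
λ_eff = λ(1 − P_K) = 13.69·(1 − 0.006866) = 13.69·0.993134 = 13.5960 /hr

Final: 13.5960 /hr


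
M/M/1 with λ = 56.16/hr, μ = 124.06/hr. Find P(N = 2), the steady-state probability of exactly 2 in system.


ρ = 56.16/124.06 = 0.4527
P_n = (1−ρ)·ρ^n = (1 − 0.4527)·0.4527^2 = 0.5473·0.204923 = 0.112158

Final: 0.112158


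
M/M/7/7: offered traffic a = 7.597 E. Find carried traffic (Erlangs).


B(7,7.597) = 0.284939 (Erlang-B)
Carried load = a(1 − B) = 7.597·(1 − 0.284939) = 7.597·0.715061 = 5.4323 E

Final: 5.4323 Erlangs


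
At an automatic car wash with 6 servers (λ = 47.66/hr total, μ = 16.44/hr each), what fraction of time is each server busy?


ρ = λ/(cμ) = 47.66/(6·16.44) = 47.66/98.64 = 0.4832

Final: 0.4832


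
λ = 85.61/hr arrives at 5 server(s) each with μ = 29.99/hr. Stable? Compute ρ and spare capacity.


Total capacity cμ = 5·29.99 = 149.95/hr
ρ = λ/(cμ) = 85.61/149.95 = 0.5709
Stable ⇔ ρ < 1: YES
Spare capacity = cμ − λ = 149.95 − 85.61 = 64.34/hr

Final: ρ = 0.5709; stable; margin = 64.34/hr
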